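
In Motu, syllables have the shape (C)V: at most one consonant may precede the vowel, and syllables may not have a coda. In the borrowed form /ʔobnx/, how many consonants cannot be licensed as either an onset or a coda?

3

The consonants /b/, /n/, /x/ cannot be parsed into a legal (C)V syllable (no codas are permitted; onsets are limited to one consonant).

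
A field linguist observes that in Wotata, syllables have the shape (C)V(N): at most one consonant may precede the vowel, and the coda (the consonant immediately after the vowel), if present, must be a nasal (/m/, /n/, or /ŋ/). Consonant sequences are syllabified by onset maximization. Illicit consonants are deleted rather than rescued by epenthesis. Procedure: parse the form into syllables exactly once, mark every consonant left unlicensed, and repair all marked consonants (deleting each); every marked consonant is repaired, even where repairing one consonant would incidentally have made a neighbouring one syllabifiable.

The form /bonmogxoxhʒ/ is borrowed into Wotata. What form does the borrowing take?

bonmoxo

Under (C)V(N), the unsyllabifiable consonants are /g/, /x/, /h/, /ʒ/ (only a nasal (/m/, /n/, or /ŋ/) is licensed in coda position; onsets are limited to one consonant).
Deletion applies to /g/, /x/, /h/, /ʒ/.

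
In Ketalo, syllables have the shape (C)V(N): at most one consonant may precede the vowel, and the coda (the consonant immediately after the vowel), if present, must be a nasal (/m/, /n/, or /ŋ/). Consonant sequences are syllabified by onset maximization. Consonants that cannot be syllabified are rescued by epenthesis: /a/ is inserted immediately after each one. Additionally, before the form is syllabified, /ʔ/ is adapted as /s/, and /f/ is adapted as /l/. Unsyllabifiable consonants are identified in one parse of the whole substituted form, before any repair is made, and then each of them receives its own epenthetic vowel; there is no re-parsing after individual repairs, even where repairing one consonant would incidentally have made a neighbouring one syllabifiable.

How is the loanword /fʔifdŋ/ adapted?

Substitution: /f/ → /l/, /ʔ/ → /s/, giving /lsildŋ/.
The consonants /l/, /l/, /d/, /ŋ/ cannot be parsed into a legal (C)V(N) syllable (only a nasal (/m/, /n/, or /ŋ/) is licensed in coda position; onsets are limited to one consonant).
Each unlicensed consonant becomes the onset of a new syllable: /l/ → /la/, /l/ → /la/, /d/ → /da/, /ŋ/ → /ŋa/.

lasiladaŋa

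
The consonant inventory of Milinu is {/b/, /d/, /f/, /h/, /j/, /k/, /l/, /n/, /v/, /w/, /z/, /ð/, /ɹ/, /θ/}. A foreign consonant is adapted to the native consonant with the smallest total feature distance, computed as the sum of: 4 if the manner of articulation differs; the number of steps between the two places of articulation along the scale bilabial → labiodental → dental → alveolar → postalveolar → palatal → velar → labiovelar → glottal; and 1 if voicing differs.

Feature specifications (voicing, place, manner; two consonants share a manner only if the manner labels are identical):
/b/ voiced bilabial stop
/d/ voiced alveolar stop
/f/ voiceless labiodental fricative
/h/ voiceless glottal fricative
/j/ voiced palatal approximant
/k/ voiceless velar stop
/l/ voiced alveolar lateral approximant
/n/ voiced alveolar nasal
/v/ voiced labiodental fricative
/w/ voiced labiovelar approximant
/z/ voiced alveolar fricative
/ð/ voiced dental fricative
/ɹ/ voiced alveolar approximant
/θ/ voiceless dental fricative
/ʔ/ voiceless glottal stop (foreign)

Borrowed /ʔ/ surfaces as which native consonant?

k

/k/ is closest: same manner (stop), place distance 2 (glottal→velar), same voicing; total 2. Next closest is /h/ at distance 4.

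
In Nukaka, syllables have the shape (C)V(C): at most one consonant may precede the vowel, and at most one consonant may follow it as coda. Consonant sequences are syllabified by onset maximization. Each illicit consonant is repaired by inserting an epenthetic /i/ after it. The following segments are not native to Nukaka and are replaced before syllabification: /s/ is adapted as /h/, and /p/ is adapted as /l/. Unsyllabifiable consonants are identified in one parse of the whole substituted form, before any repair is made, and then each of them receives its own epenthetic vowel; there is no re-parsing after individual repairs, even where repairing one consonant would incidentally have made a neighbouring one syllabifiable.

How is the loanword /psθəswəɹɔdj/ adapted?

lihiθəhwəɹɔdji

Substitution: /p/ → /l/, /s/ → /h/, giving /lhθəhwəɹɔdj/.
Under (C)V(C), the unsyllabifiable consonants are /l/, /h/, /j/ (at most one coda consonant is licensed; onsets are limited to one consonant).
Inserting the epenthetic vowel yields /l/ → /li/, /h/ → /hi/, /j/ → /ji/.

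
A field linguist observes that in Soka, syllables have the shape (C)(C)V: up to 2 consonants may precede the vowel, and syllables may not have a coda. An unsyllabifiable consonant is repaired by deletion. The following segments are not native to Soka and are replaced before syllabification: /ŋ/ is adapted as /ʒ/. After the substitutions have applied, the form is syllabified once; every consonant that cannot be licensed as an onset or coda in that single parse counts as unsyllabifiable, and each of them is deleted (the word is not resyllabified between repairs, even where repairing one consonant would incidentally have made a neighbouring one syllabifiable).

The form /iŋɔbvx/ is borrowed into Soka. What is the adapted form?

iʒɔ

Substitution: /ŋ/ → /ʒ/, giving /iʒɔbvx/.
Syllabifying with onset maximization leaves /b/, /v/, /x/ stranded (no codas are permitted; onsets may contain at most 2 consonants).
Each unlicensed consonant is deleted: /b/, /v/, /x/.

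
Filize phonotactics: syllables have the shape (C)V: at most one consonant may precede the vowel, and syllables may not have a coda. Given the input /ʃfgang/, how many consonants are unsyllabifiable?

Under (C)V, the unsyllabifiable consonants are /ʃ/, /f/, /n/, /g/ (no codas are permitted; onsets are limited to one consonant).

4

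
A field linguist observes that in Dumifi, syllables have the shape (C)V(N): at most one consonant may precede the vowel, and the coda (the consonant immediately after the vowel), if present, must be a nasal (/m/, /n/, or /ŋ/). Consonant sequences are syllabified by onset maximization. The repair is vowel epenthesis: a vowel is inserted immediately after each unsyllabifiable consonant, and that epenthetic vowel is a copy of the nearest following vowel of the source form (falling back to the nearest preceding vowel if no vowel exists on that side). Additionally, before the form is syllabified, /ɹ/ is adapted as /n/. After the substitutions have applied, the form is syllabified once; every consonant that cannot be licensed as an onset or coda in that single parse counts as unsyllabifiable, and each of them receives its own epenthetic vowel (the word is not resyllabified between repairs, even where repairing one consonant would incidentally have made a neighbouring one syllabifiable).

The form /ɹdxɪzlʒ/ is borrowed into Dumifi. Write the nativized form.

Substitution: /ɹ/ → /n/, giving /ndxɪzlʒ/.
Syllabifying with onset maximization leaves /n/, /d/, /z/, /l/, /ʒ/ stranded (only a nasal (/m/, /n/, or /ŋ/) is licensed in coda position; onsets are limited to one consonant).
Inserting the epenthetic vowel yields /n/ → /nɪ/, /d/ → /dɪ/, /z/ → /zɪ/, /l/ → /lɪ/, /ʒ/ → /ʒɪ/.

nɪdɪxɪzɪlɪʒɪ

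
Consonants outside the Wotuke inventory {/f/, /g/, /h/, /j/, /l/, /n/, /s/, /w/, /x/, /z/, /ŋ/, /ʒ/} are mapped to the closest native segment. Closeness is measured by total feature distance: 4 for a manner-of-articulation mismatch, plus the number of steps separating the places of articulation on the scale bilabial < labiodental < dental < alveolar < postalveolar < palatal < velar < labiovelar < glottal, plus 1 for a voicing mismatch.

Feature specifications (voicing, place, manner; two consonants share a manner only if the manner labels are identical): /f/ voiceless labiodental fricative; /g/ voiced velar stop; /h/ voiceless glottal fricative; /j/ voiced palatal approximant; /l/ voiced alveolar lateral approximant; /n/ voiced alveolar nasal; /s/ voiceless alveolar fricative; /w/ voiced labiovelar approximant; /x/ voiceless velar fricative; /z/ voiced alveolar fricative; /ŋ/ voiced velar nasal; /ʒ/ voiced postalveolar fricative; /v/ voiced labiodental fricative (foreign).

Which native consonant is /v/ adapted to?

f

/f/ is closest: same manner (fricative), place distance 0 (labiodental→labiodental), voicing differs (+1); total 1. Next closest is /z/ at distance 2.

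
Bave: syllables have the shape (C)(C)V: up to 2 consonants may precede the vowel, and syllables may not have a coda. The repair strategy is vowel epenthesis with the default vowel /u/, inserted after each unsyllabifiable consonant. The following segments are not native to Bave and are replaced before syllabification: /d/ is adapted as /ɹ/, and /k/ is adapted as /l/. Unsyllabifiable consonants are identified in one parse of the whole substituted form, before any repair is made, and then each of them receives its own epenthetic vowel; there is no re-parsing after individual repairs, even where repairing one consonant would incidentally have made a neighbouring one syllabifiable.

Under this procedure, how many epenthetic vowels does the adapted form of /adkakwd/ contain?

After substitution the input is /aɹlalwɹ/.
The unsyllabifiable consonants are /l/, /w/, /ɹ/; each receives one epenthetic vowel.

3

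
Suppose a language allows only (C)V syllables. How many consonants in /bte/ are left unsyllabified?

The consonants /b/ cannot be parsed into a legal (C)V syllable (no codas are permitted; onsets are limited to one consonant).

1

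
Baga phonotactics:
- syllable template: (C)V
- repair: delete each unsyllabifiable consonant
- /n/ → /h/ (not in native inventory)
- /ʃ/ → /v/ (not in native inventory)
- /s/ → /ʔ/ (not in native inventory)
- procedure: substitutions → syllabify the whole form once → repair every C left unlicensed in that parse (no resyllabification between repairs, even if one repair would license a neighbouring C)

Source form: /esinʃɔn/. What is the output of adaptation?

Substitution: /s/ → /ʔ/, /n/ → /h/, /ʃ/ → /v/, giving /eʔihvɔh/.
The consonants /h/, /h/ cannot be parsed into a legal (C)V syllable (no codas are permitted; onsets are limited to one consonant).
Deletion applies to /h/, /h/.

eʔivɔ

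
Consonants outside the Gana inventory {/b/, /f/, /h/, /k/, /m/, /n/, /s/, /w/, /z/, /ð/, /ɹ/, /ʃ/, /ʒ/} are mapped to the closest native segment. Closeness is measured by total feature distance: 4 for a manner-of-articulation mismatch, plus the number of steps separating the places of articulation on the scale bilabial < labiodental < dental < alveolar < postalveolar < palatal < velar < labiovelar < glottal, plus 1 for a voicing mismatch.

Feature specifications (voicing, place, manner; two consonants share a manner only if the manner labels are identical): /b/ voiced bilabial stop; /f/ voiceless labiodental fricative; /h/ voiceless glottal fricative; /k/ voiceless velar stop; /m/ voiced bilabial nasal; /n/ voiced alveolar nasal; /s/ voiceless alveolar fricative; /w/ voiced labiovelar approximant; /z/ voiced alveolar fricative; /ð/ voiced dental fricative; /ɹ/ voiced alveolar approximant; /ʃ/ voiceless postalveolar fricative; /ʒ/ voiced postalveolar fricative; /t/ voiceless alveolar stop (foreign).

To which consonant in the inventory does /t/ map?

k

/k/ is closest: same manner (stop), place distance 3 (alveolar→velar), same voicing; total 3. Next closest is /b/ at distance 4.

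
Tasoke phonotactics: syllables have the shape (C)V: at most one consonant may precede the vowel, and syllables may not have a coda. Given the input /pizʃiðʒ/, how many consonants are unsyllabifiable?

Syllabifying with onset maximization leaves /z/, /ð/, /ʒ/ stranded (no codas are permitted; onsets are limited to one consonant).

3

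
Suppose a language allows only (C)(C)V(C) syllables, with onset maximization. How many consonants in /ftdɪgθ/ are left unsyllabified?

Syllabifying with onset maximization leaves /f/, /θ/ stranded (at most one coda consonant is licensed; onsets may contain at most 2 consonants).

2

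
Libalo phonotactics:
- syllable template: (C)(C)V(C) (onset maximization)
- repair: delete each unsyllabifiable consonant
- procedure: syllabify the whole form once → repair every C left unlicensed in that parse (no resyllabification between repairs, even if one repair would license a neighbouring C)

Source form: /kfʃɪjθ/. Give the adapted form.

Syllabifying with onset maximization leaves /k/, /θ/ stranded (at most one coda consonant is licensed; onsets may contain at most 2 consonants).
Deletion applies to /k/, /θ/.

fʃɪj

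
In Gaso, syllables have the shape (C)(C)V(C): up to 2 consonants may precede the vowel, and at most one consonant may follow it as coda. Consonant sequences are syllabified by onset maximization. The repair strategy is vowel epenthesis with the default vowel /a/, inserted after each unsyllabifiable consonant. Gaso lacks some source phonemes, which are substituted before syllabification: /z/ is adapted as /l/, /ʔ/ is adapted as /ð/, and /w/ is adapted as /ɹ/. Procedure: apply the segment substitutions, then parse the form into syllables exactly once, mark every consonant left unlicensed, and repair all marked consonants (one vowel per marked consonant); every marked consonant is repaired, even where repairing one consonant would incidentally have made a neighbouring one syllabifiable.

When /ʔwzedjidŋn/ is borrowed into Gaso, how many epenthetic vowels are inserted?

3

After substitution the input is /ðɹledjidŋn/.
The unsyllabifiable consonants are /ð/, /ŋ/, /n/; each receives one epenthetic vowel.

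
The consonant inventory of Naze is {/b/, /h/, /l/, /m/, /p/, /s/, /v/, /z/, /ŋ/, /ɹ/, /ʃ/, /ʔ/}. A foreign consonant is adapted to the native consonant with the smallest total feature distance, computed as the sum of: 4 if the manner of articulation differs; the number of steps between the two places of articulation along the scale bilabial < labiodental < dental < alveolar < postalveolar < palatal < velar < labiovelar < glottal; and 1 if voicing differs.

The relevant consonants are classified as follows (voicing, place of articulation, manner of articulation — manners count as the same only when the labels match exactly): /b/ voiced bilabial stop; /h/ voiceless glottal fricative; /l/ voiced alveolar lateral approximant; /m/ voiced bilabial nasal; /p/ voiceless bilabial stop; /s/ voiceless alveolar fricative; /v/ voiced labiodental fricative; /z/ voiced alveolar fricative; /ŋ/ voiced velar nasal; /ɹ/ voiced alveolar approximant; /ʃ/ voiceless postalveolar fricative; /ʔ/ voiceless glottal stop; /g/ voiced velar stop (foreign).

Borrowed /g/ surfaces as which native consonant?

/ʔ/ is closest: same manner (stop), place distance 2 (velar→glottal), voicing differs (+1); total 3. Next closest is /ŋ/ at distance 4.

ʔ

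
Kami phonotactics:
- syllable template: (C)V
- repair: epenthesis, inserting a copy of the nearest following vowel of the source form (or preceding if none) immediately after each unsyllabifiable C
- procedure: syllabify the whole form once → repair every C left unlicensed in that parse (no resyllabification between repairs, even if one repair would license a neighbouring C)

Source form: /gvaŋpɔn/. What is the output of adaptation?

gavaŋɔpɔnɔ

Syllabifying with onset maximization leaves /g/, /ŋ/, /n/ stranded (no codas are permitted; onsets are limited to one consonant).
Inserting the epenthetic vowel yields /g/ → /ga/, /ŋ/ → /ŋɔ/, /n/ → /nɔ/.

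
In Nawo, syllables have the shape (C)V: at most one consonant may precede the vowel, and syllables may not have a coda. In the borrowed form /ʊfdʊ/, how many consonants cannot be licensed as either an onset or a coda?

Under (C)V, the unsyllabifiable consonants are /f/ (no codas are permitted; onsets are limited to one consonant).

1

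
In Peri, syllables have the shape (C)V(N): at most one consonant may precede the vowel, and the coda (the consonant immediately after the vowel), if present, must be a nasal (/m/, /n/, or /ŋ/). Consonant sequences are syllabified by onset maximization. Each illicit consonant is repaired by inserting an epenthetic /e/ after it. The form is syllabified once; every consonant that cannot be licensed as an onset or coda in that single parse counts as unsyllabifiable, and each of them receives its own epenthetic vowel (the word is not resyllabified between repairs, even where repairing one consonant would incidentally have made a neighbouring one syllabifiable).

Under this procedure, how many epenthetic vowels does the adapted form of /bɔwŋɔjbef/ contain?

The unsyllabifiable consonants are /w/, /j/, /f/; each receives one epenthetic vowel.

3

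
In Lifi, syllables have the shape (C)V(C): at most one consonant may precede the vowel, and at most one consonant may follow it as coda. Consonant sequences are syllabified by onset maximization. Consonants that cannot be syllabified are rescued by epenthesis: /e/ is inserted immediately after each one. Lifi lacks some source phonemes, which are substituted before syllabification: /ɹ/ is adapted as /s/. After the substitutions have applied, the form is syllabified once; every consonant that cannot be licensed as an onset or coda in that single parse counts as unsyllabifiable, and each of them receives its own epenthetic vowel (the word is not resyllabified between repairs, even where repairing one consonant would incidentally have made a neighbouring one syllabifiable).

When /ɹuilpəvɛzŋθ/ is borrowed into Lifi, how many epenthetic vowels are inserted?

2

After substitution the input is /suilpəvɛzŋθ/.
The unsyllabifiable consonants are /ŋ/, /θ/; each receives one epenthetic vowel.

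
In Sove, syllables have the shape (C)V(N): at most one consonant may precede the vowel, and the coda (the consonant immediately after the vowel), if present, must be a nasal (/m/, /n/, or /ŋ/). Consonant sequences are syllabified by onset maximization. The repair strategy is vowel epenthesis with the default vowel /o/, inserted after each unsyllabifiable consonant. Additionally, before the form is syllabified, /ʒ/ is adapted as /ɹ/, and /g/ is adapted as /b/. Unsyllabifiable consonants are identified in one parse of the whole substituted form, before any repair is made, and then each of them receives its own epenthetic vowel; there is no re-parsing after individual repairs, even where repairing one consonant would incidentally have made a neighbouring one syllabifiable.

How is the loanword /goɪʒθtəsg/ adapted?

Substitution: /g/ → /b/, /ʒ/ → /ɹ/, giving /boɪɹθtəsb/.
The consonants /ɹ/, /θ/, /s/, /b/ cannot be parsed into a legal (C)V(N) syllable (only a nasal (/m/, /n/, or /ŋ/) is licensed in coda position; onsets are limited to one consonant).
Each unlicensed consonant becomes the onset of a new syllable: /ɹ/ → /ɹo/, /θ/ → /θo/, /s/ → /so/, /b/ → /bo/.

boɪɹoθotəsobo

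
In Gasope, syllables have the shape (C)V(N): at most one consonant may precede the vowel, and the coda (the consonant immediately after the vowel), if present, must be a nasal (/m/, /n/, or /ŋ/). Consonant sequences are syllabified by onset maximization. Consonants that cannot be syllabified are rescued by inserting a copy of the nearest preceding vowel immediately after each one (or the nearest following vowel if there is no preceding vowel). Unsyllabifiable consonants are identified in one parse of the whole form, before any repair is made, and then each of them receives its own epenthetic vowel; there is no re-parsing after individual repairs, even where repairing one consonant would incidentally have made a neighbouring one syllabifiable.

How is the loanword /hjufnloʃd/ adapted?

Syllabifying with onset maximization leaves /h/, /f/, /n/, /ʃ/, /d/ stranded (only a nasal (/m/, /n/, or /ŋ/) is licensed in coda position; onsets are limited to one consonant).
Inserting the epenthetic vowel yields /h/ → /hu/, /f/ → /fu/, /n/ → /nu/, /ʃ/ → /ʃo/, /d/ → /do/.

hujufunuloʃodo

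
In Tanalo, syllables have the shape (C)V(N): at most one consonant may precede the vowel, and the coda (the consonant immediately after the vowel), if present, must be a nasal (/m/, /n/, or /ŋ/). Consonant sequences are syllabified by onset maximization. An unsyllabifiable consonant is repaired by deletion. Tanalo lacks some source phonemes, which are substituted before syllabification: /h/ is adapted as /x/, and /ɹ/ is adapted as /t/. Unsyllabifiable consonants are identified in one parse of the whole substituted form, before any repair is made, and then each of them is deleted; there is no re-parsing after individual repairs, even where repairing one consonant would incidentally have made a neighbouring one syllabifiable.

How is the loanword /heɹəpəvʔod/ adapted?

Substitution: /h/ → /x/, /ɹ/ → /t/, giving /xetəpəvʔod/.
The consonants /v/, /d/ cannot be parsed into a legal (C)V(N) syllable (only a nasal (/m/, /n/, or /ŋ/) is licensed in coda position; onsets are limited to one consonant).
Deleting the stranded consonants removes /v/, /d/.

xetəpəʔo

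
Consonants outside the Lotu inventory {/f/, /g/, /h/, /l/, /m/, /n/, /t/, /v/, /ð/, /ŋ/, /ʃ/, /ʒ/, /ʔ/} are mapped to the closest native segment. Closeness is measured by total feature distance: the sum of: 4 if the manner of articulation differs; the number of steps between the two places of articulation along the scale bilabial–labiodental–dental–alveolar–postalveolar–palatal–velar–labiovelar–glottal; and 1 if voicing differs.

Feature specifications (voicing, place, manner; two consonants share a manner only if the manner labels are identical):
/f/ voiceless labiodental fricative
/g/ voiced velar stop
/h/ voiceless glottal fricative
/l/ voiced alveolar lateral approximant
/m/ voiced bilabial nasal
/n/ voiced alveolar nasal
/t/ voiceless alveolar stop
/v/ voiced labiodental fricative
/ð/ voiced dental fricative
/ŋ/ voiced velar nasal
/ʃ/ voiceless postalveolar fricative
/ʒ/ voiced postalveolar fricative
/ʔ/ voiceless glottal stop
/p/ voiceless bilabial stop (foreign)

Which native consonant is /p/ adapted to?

t

/t/ is closest: same manner (stop), place distance 3 (bilabial→alveolar), same voicing; total 3. Next closest is /f/ at distance 5.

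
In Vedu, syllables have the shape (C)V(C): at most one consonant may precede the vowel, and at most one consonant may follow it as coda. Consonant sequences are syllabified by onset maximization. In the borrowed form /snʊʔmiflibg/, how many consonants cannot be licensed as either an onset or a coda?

Syllabifying with onset maximization leaves /s/, /g/ stranded (at most one coda consonant is licensed; onsets are limited to one consonant).

2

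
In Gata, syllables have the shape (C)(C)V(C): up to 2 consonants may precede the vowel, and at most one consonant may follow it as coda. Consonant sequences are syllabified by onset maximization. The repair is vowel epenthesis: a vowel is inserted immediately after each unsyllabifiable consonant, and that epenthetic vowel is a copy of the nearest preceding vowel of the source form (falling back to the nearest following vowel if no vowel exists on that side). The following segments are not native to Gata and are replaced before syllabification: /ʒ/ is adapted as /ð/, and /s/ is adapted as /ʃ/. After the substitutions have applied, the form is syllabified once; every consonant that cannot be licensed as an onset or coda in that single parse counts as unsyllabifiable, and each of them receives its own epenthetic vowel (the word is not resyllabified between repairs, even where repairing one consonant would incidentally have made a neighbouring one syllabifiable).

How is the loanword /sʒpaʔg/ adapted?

ʃaðpaʔga

Substitution: /s/ → /ʃ/, /ʒ/ → /ð/, giving /ʃðpaʔg/.
Syllabifying with onset maximization leaves /ʃ/, /g/ stranded (at most one coda consonant is licensed; onsets may contain at most 2 consonants).
Epenthesis after each stranded consonant: /ʃ/ → /ʃa/, /g/ → /ga/.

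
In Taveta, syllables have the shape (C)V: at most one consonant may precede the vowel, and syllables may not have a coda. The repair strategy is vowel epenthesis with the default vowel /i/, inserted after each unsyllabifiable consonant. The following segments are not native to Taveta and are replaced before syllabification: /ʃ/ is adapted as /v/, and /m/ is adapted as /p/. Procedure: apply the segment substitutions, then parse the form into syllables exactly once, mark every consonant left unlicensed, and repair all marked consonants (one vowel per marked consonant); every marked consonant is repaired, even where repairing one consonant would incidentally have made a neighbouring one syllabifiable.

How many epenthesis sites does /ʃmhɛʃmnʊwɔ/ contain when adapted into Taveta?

After substitution the input is /vphɛvpnʊwɔ/.
The unsyllabifiable consonants are /v/, /p/, /v/, /p/; each receives one epenthetic vowel.

4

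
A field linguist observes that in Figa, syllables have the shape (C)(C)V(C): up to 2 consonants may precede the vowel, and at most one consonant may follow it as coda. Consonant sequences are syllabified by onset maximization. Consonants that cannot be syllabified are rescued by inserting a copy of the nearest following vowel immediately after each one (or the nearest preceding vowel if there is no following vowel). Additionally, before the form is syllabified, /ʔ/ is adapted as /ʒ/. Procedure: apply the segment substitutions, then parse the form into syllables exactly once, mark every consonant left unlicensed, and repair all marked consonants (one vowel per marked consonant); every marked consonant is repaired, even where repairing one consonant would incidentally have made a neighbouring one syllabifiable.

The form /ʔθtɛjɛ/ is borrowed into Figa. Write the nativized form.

Substitution: /ʔ/ → /ʒ/, giving /ʒθtɛjɛ/.
Syllabifying with onset maximization leaves /ʒ/ stranded (at most one coda consonant is licensed; onsets may contain at most 2 consonants).
Inserting the epenthetic vowel yields /ʒ/ → /ʒɛ/.

ʒɛθtɛjɛ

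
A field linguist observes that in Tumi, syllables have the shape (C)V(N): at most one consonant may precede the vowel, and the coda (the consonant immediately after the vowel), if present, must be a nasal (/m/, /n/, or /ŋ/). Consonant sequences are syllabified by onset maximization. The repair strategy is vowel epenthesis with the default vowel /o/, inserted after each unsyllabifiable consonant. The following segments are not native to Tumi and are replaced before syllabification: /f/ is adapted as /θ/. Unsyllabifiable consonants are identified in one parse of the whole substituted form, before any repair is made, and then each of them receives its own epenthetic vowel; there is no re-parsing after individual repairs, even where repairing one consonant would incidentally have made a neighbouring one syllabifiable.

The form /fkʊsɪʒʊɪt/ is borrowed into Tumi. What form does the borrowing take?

θokʊsɪʒʊɪto

Substitution: /f/ → /θ/, giving /θkʊsɪʒʊɪt/.
The consonants /θ/, /t/ cannot be parsed into a legal (C)V(N) syllable (only a nasal (/m/, /n/, or /ŋ/) is licensed in coda position; onsets are limited to one consonant).
Inserting the epenthetic vowel yields /θ/ → /θo/, /t/ → /to/.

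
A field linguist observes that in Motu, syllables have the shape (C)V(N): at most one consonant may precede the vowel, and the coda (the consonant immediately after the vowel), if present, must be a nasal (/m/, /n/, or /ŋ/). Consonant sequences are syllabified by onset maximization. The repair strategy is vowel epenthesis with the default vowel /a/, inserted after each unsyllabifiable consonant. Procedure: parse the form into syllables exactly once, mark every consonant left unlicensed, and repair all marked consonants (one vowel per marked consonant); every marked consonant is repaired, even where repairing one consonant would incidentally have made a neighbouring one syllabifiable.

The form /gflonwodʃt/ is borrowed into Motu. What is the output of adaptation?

gafalonwodaʃata

Syllabifying with onset maximization leaves /g/, /f/, /d/, /ʃ/, /t/ stranded (only a nasal (/m/, /n/, or /ŋ/) is licensed in coda position; onsets are limited to one consonant).
Epenthesis after each stranded consonant: /g/ → /ga/, /f/ → /fa/, /d/ → /da/, /ʃ/ → /ʃa/, /t/ → /ta/.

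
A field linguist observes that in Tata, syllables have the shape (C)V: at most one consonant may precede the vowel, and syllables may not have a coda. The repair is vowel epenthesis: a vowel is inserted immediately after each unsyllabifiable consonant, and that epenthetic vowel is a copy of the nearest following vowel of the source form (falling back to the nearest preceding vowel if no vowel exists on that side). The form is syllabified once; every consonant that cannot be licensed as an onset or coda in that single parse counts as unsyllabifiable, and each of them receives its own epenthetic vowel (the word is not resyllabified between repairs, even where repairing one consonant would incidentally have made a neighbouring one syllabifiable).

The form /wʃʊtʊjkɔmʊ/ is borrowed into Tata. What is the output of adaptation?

Under (C)V, the unsyllabifiable consonants are /w/, /j/ (no codas are permitted; onsets are limited to one consonant).
Epenthesis after each stranded consonant: /w/ → /wʊ/, /j/ → /jɔ/.

wʊʃʊtʊjɔkɔmʊ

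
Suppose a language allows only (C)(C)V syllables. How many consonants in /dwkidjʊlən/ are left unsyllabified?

2

Syllabifying with onset maximization leaves /d/, /n/ stranded (no codas are permitted; onsets may contain at most 2 consonants).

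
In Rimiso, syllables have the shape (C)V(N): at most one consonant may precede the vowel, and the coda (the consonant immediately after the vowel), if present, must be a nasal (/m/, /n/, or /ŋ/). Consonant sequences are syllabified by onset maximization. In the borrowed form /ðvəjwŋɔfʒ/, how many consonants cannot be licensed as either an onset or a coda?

5

Syllabifying with onset maximization leaves /ð/, /j/, /w/, /f/, /ʒ/ stranded (only a nasal (/m/, /n/, or /ŋ/) is licensed in coda position; onsets are limited to one consonant).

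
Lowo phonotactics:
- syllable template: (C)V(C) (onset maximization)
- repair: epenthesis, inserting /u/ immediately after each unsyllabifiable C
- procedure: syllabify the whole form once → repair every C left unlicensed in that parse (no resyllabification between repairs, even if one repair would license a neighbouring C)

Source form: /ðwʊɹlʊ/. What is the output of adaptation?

ðuwʊɹlʊ

Under (C)V(C), the unsyllabifiable consonants are /ð/ (at most one coda consonant is licensed; onsets are limited to one consonant).
Each unlicensed consonant becomes the onset of a new syllable: /ð/ → /ðu/.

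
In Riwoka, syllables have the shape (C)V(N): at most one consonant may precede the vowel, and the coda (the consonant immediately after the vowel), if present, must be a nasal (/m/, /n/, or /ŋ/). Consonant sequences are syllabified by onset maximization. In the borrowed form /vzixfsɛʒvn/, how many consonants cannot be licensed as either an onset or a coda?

Under (C)V(N), the unsyllabifiable consonants are /v/, /x/, /f/, /ʒ/, /v/, /n/ (only a nasal (/m/, /n/, or /ŋ/) is licensed in coda position; onsets are limited to one consonant).

6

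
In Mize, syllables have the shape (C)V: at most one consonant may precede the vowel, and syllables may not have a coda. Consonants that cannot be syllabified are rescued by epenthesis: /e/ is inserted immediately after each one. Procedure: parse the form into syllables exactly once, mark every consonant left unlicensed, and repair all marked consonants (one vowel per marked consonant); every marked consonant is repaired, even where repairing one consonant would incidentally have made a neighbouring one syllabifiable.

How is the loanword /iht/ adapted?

Syllabifying with onset maximization leaves /h/, /t/ stranded (no codas are permitted; onsets are limited to one consonant).
Each unlicensed consonant becomes the onset of a new syllable: /h/ → /he/, /t/ → /te/.

ihete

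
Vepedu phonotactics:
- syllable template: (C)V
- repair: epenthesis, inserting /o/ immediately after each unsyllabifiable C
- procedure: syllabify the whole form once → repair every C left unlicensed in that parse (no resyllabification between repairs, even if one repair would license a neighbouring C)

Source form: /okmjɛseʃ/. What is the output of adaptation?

Under (C)V, the unsyllabifiable consonants are /k/, /m/, /ʃ/ (no codas are permitted; onsets are limited to one consonant).
Inserting the epenthetic vowel yields /k/ → /ko/, /m/ → /mo/, /ʃ/ → /ʃo/.

okomojɛseʃo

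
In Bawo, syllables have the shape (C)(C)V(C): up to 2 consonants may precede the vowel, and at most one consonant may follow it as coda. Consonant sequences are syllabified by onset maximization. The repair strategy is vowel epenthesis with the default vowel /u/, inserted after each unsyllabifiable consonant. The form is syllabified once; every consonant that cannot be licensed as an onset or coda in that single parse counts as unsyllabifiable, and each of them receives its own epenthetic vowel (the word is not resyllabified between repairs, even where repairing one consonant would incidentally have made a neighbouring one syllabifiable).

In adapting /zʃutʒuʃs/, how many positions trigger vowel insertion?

1

The unsyllabifiable consonants are /s/; each receives one epenthetic vowel.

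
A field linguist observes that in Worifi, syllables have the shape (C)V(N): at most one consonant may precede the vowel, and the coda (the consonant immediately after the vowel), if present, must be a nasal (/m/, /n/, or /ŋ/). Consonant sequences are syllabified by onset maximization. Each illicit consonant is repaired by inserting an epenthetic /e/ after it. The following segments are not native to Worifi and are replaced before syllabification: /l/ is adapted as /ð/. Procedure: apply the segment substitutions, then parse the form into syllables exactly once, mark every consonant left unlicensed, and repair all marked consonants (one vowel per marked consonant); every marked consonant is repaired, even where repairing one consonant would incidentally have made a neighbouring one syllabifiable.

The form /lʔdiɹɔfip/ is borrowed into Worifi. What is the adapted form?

Substitution: /l/ → /ð/, giving /ðʔdiɹɔfip/.
The consonants /ð/, /ʔ/, /p/ cannot be parsed into a legal (C)V(N) syllable (only a nasal (/m/, /n/, or /ŋ/) is licensed in coda position; onsets are limited to one consonant).
Epenthesis after each stranded consonant: /ð/ → /ðe/, /ʔ/ → /ʔe/, /p/ → /pe/.

ðeʔediɹɔfipe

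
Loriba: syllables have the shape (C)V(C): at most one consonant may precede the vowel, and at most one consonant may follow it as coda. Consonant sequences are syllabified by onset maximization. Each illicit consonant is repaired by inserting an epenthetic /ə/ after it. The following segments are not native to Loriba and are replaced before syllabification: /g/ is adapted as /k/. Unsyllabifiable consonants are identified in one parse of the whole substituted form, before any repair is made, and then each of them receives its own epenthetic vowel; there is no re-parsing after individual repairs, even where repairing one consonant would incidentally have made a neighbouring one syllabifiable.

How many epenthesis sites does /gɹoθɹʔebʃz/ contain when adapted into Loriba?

4

After substitution the input is /kɹoθɹʔebʃz/.
The unsyllabifiable consonants are /k/, /ɹ/, /ʃ/, /z/; each receives one epenthetic vowel.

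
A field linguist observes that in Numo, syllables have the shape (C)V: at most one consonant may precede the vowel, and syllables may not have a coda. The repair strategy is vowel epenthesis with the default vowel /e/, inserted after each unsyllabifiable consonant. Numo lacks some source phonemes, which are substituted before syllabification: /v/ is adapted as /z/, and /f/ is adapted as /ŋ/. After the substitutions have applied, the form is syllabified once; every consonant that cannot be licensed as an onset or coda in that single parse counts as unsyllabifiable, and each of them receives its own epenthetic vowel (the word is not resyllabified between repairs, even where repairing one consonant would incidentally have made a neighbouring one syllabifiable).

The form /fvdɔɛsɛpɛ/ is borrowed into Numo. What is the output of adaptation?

ŋezedɔɛsɛpɛ

Substitution: /f/ → /ŋ/, /v/ → /z/, giving /ŋzdɔɛsɛpɛ/.
Under (C)V, the unsyllabifiable consonants are /ŋ/, /z/ (no codas are permitted; onsets are limited to one consonant).
Each unlicensed consonant becomes the onset of a new syllable: /ŋ/ → /ŋe/, /z/ → /ze/.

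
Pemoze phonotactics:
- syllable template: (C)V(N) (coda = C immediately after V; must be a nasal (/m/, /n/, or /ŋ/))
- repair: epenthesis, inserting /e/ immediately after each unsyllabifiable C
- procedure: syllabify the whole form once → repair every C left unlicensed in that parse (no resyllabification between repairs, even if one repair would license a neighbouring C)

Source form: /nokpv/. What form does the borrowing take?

nokepeve

The consonants /k/, /p/, /v/ cannot be parsed into a legal (C)V(N) syllable (only a nasal (/m/, /n/, or /ŋ/) is licensed in coda position; onsets are limited to one consonant).
Epenthesis after each stranded consonant: /k/ → /ke/, /p/ → /pe/, /v/ → /ve/.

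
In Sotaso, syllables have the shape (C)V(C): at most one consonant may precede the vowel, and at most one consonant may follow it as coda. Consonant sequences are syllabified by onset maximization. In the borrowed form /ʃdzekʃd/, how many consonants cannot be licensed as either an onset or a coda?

Under (C)V(C), the unsyllabifiable consonants are /ʃ/, /d/, /ʃ/, /d/ (at most one coda consonant is licensed; onsets are limited to one consonant).

4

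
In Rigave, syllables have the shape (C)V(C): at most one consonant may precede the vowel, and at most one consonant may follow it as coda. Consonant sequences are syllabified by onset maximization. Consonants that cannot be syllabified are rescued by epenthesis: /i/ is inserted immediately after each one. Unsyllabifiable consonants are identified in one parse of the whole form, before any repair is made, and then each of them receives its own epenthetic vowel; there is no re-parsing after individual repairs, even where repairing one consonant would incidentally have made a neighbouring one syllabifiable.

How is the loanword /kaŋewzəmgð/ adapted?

kaŋewzəmgiði

Under (C)V(C), the unsyllabifiable consonants are /g/, /ð/ (at most one coda consonant is licensed; onsets are limited to one consonant).
Inserting the epenthetic vowel yields /g/ → /gi/, /ð/ → /ði/.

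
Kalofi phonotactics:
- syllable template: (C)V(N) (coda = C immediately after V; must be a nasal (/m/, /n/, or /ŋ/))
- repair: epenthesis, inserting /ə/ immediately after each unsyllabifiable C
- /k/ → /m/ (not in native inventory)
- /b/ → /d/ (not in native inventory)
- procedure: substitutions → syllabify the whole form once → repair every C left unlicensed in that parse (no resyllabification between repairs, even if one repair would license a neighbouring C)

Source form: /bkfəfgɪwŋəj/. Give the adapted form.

Substitution: /b/ → /d/, /k/ → /m/, giving /dmfəfgɪwŋəj/.
The consonants /d/, /m/, /f/, /w/, /j/ cannot be parsed into a legal (C)V(N) syllable (only a nasal (/m/, /n/, or /ŋ/) is licensed in coda position; onsets are limited to one consonant).
Each unlicensed consonant becomes the onset of a new syllable: /d/ → /də/, /m/ → /mə/, /f/ → /fə/, /w/ → /wə/, /j/ → /jə/.

dəməfəfəgɪwəŋəjə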